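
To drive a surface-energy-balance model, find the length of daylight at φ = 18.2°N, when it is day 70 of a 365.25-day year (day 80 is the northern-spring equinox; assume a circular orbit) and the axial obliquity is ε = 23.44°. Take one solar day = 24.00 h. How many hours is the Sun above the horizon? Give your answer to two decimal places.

Solar longitude: λ_s = 360° × (70 − 80)/365.25 = -9.856°, i.e. -9.856° + 360° = 350.144°.
sin δ = sin 23.44° × sin 350.144° = -0.06809, so δ = -3.904°.
cos H₀ = −tan φ · tan δ = −tan(+18.2°) × tan(-3.904°) = 0.0224, so H₀ = 1.5484 rad = 88.71°.
Daylight = 2H₀/(2π) × 24.00 h = (1.5484/π) × 24.00 = 11.83 h.

11.83 h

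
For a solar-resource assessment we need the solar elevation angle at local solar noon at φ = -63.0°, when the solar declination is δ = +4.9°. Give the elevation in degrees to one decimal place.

22.1°

At local noon the hour angle is zero, so the zenith angle equals |φ − δ| = |-63.0° − (+4.900°)| = 67.900°.
Elevation = 90° − 67.900° = 22.1°.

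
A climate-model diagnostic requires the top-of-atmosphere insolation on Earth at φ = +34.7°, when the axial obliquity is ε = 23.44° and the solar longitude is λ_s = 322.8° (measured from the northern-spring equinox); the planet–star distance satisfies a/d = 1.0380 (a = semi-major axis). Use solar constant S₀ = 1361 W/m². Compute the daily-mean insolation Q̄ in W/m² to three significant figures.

Solar declination: sin δ = sin ε · sin λ_s = sin 23.44° × sin 322.8° = -0.24050, so δ = -13.916°.
cos H₀ = −tan(+34.7°) tan(-13.916°) = 0.1716, H₀ = 1.3984 rad.
Bracket: H₀ sin φ sin δ + cos φ cos δ sin H₀ = 1.3984×0.56928×-0.24050 + 0.82214×0.97065×0.98517 = -0.191458 + 0.786176 = 0.594718.
Inverse-square distance factor (a/d)² = 1.0380² = 1.077444.
Q̄ = (S₀/π) × 1.077444 × [bracket] = (1361/π) × 1.077444 × 0.594718 = 277.6 W/m².

Q̄ ≈ 278 W/m²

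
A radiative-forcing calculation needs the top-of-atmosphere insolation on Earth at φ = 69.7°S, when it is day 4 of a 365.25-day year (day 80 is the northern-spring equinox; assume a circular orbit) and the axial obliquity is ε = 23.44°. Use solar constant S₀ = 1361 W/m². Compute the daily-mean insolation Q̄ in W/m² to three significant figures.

Solar longitude: λ_s = 360° × (4 − 80)/365.25 = -74.908°, i.e. -74.908° + 360° = 285.092°.
sin δ = sin 23.44° × sin 285.092° = -0.38407, so δ = -22.586°.
cos H₀ = −tan(-69.7°) tan(-22.586°) = -1.1245 ≤ −1 ⇒ polar day, H₀ = π.
Bracket: H₀ sin φ sin δ + cos φ cos δ sin H₀ = 3.1416×-0.93789×-0.38407 + 0.34694×0.92330×0.00000 = 1.131653 + 0.000000 = 1.131653.
Q̄ = (S₀/π) × [bracket] = (1361/π) × 1.131653 = 490.3 W/m².

Q̄ ≈ 490 W/m²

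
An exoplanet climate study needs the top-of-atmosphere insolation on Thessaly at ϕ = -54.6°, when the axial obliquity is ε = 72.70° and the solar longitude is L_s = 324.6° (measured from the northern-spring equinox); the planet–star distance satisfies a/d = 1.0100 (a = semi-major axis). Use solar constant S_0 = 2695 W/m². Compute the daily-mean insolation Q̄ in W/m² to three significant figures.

Solar declination: sin δ = sin ε · sin L_s = sin 72.70° × sin 324.6° = -0.55307, so δ = -33.578°.
cos h₀ = −tan(-54.6°) tan(-33.578°) = -0.9341, h₀ = 2.7766 rad.
Bracket: h₀ sin ϕ sin δ + cos ϕ cos δ sin h₀ = 2.7766×-0.81513×-0.55307 + 0.57928×0.83313×0.35694 = 1.251758 + 0.172265 = 1.424023.
Inverse-square distance factor (a/d)² = 1.0100² = 1.020100.
Q̄ = (S_0/π) × 1.020100 × [bracket] = (2695/π) × 1.020100 × 1.424023 = 1246 W/m².

Q̄ ≈ 1.25e+03 W/m²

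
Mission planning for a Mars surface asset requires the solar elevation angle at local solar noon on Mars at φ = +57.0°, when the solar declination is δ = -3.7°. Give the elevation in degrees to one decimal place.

At local noon the hour angle is zero, so the zenith angle equals |φ − δ| = |+57.0° − (-3.700°)| = 60.700°.
Elevation = 90° − 60.700° = 29.3°.

29.3°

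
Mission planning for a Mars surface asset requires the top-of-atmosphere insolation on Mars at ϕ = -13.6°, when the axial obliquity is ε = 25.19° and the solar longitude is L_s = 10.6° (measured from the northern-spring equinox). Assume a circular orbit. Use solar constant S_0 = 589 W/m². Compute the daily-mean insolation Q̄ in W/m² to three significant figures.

Q̄ ≈ 176 W/m²

Solar declination: sin δ = sin ε · sin L_s = sin 25.19° × sin 10.6° = 0.07829, so δ = +4.490°.
cos h₀ = −tan(-13.6°) tan(+4.490°) = 0.0190, h₀ = 1.5518 rad.
Bracket: h₀ sin ϕ sin δ + cos ϕ cos δ sin h₀ = 1.5518×-0.23514×0.07829 + 0.97196×0.99693×0.99982 = -0.028567 + 0.968802 = 0.940235.
Q̄ = (S_0/π) × [bracket] = (589/π) × 0.940235 = 176.3 W/m².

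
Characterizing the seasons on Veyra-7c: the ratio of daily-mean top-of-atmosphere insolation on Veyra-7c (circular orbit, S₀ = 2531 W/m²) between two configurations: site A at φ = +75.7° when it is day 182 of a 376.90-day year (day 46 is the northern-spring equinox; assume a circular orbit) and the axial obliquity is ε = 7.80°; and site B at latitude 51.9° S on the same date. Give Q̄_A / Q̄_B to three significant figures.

— Configuration A (φ=+75.7°):
Solar longitude: λ_s = 360° × (182 − 46)/376.90 = 129.902°.
sin δ = sin 7.80° × sin 129.902° = 0.10411, so δ = +5.976°.
cos H₀ = −tan(+75.7°) tan(+5.976°) = -0.4107, H₀ = 1.9940 rad.
Bracket: H₀ sin φ sin δ + cos φ cos δ sin H₀ = 1.9940×0.96902×0.10411 + 0.24700×0.99457×0.91178 = 0.201164 + 0.223987 = 0.425151.
Q̄ = (S₀/π) × [bracket] = (2531/π) × 0.425151 = 342.52 W/m².
— Configuration B (φ=-51.9°):
cos H₀ = −tan(-51.9°) tan(+5.976°) = 0.1335, H₀ = 1.4369 rad.
Bracket: H₀ sin φ sin δ + cos φ cos δ sin H₀ = 1.4369×-0.78694×0.10411 + 0.61704×0.99457×0.99105 = -0.117723 + 0.608197 = 0.490474.
Q̄ = (S₀/π) × [bracket] = (2531/π) × 0.490474 = 395.15 W/m².
Ratio Q̄_A / Q̄_B = 342.52 / 395.15 = 0.8668.

Q̄_A / Q̄_B ≈ 0.867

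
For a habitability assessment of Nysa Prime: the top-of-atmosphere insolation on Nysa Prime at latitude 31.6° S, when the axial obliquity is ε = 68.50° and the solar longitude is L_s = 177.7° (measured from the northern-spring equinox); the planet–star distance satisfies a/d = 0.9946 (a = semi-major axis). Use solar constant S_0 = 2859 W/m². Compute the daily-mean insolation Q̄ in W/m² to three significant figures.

Q̄ ≈ 739 W/m²

Solar declination: sin δ = sin ε · sin L_s = sin 68.50° × sin 177.7° = 0.03734, so δ = +2.140°.
cos h₀ = −tan(-31.6°) tan(+2.140°) = 0.0230, h₀ = 1.5478 rad.
Bracket: h₀ sin ϕ sin δ + cos ϕ cos δ sin h₀ = 1.5478×-0.52399×0.03734 + 0.85173×0.99930×0.99974 = -0.030284 + 0.850912 = 0.820628.
Inverse-square distance factor (a/d)² = 0.9946² = 0.989229.
Q̄ = (S_0/π) × 0.989229 × [bracket] = (2859/π) × 0.989229 × 0.820628 = 738.8 W/m².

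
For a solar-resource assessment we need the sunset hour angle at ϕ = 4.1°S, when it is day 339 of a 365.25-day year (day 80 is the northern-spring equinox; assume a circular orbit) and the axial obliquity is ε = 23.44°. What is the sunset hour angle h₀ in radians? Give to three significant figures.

Solar longitude: L_s = 360° × (339 − 80)/365.25 = 255.277°.
sin δ = sin 23.44° × sin 255.277° = -0.38473, so δ = -22.627°.
cos h₀ = −tan ϕ · tan δ = −tan(-4.1°) × tan(-22.627°) = -0.0299, so h₀ = 1.6007 rad = 91.71°.

h₀ = 1.60 rad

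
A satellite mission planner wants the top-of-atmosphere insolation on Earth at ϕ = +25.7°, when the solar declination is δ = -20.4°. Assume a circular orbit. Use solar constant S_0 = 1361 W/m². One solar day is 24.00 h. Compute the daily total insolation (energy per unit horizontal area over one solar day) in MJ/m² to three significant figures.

23.2 MJ/m²

cos h₀ = −tan(+25.7°) tan(-20.400°) = 0.1790, h₀ = 1.3908 rad.
Bracket: h₀ sin ϕ sin δ + cos ϕ cos δ sin h₀ = 1.3908×0.43366×-0.34857 + 0.90108×0.93728×0.98385 = -0.210235 + 0.830925 = 0.620690.
Q̄ = (S_0/π) × [bracket] = (1361/π) × 0.620690 = 268.90 W/m².
Daily total = Q̄ × 24.00 h × 3600 s/h = 268.90 × 24.00 × 3600 / 10⁶ = 23.23 MJ/m².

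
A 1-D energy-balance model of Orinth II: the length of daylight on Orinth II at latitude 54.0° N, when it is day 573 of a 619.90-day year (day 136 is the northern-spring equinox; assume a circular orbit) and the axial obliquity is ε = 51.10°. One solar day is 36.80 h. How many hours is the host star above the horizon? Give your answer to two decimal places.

0.00 h

Solar longitude: L_s = 360° × (573 − 136)/619.90 = 253.783°.
sin δ = sin 51.10° × sin 253.783° = -0.74728, so δ = -48.355°.
cos h₀ = −tan ϕ · tan δ = 1.5478 ≥ 1, so the host star never rises (polar night) and h₀ = 0.
Daylight = 2h₀/(2π) × 36.80 h = (0.0000/π) × 36.80 = 0.00 h.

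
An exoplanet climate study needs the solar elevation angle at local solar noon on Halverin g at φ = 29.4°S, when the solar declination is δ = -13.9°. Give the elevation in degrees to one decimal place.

74.5°

At local noon the hour angle is zero, so the zenith angle equals |φ − δ| = |-29.4° − (-13.900°)| = 15.500°.
Elevation = 90° − 15.500° = 74.5°.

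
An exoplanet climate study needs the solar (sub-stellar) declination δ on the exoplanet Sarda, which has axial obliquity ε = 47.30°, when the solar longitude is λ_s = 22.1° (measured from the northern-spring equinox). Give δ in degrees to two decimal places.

sin δ = sin ε · sin λ_s = sin 47.30° × sin 22.1° = 0.276493.
δ = arcsin(0.276493) = +16.05°.

δ = +16.05°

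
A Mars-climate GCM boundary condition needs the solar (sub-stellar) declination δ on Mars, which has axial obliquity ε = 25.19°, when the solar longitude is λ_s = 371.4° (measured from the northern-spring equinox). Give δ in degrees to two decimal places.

δ = +4.83°

sin δ = sin ε · sin λ_s = sin 25.19° × sin 371.4° = 0.084127.
δ = arcsin(0.084127) = +4.83°.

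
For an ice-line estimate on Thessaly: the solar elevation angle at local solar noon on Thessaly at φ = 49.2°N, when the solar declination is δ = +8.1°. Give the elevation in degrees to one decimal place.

At local noon the hour angle is zero, so the zenith angle equals |φ − δ| = |+49.2° − (+8.100°)| = 41.100°.
Elevation = 90° − 41.100° = 48.9°.

48.9°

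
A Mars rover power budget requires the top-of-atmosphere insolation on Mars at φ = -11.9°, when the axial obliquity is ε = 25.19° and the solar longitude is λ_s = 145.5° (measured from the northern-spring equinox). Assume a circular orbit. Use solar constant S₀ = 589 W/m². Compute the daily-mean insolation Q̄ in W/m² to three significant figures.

Q̄ ≈ 164 W/m²

Solar declination: sin δ = sin ε · sin λ_s = sin 25.19° × sin 145.5° = 0.24107, so δ = +13.950°.
cos H₀ = −tan(-11.9°) tan(+13.950°) = 0.0523, H₀ = 1.5184 rad.
Bracket: H₀ sin φ sin δ + cos φ cos δ sin H₀ = 1.5184×-0.20620×0.24107 + 0.97851×0.97051×0.99863 = -0.075478 + 0.948353 = 0.872875.
Q̄ = (S₀/π) × [bracket] = (589/π) × 0.872875 = 163.7 W/m².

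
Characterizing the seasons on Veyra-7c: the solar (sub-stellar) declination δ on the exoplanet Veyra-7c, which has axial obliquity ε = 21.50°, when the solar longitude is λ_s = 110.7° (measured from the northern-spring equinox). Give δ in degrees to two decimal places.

sin δ = sin ε · sin λ_s = sin 21.50° × sin 110.7° = 0.342841.
δ = arcsin(0.342841) = +20.05°.

δ = +20.05°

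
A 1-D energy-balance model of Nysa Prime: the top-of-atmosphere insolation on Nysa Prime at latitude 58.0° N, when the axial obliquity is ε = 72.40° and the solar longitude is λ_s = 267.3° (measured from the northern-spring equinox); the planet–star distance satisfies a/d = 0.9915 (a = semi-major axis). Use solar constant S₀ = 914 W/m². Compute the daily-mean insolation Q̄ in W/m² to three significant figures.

Solar declination: sin δ = sin ε · sin λ_s = sin 72.40° × sin 267.3° = -0.95213, so δ = -72.201°.
cos H₀ = −tan(+58.0°) tan(-72.201°) = 4.9846 ≥ 1 ⇒ polar night, H₀ = 0 and Q̄ = 0.
Inverse-square distance factor (a/d)² = 0.9915² = 0.983072.

Q̄ ≈ 0.00 W/m²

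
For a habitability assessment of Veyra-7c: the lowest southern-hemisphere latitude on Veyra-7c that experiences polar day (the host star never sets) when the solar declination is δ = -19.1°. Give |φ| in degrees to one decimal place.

|φ| = 70.9°

Polar day requires cos H₀ = −tan φ tan δ ≤ −1, i.e. tan φ tan δ ≥ 1.
The boundary is |tan φ| · |tan δ| = 1, so |φ| = 90° − |δ| = 90° − 19.1° = 70.9° in the southern hemisphere.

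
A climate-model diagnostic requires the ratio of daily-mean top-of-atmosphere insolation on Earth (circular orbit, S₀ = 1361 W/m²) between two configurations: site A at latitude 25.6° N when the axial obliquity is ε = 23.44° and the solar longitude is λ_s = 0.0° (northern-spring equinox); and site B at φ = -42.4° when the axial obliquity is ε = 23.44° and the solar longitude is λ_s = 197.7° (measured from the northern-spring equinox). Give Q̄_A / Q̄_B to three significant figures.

Q̄_A / Q̄_B ≈ 1.04

— Configuration A (φ=+25.6°):
Solar declination: sin δ = sin ε · sin λ_s = sin 23.44° × sin 0.0° = 0.00000, so δ = +0.000°.
cos H₀ = −tan(+25.6°) tan(+0.000°) = -0.0000, H₀ = 1.5708 rad.
Bracket: H₀ sin φ sin δ + cos φ cos δ sin H₀ = 1.5708×0.43209×0.00000 + 0.90183×1.00000×1.00000 = 0.000000 + 0.901830 = 0.901830.
Q̄ = (S₀/π) × [bracket] = (1361/π) × 0.901830 = 390.69 W/m².
— Configuration B (φ=-42.4°):
Solar declination: sin δ = sin ε · sin λ_s = sin 23.44° × sin 197.7° = -0.12094, so δ = -6.946°.
cos H₀ = −tan(-42.4°) tan(-6.946°) = -0.1113, H₀ = 1.6823 rad.
Bracket: H₀ sin φ sin δ + cos φ cos δ sin H₀ = 1.6823×-0.67430×-0.12094 + 0.73846×0.99266×0.99379 = 0.137191 + 0.728488 = 0.865679.
Q̄ = (S₀/π) × [bracket] = (1361/π) × 0.865679 = 375.03 W/m².
Ratio Q̄_A / Q̄_B = 390.69 / 375.03 = 1.042.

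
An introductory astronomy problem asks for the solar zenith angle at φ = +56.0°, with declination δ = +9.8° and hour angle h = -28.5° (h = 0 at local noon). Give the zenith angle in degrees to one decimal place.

θ_z = 51.3°

cos θ_z = sin φ sin δ + cos φ cos δ cos h = 0.141110 + 0.484257 = 0.625367.
θ_z = arccos(0.625367) = 51.3°.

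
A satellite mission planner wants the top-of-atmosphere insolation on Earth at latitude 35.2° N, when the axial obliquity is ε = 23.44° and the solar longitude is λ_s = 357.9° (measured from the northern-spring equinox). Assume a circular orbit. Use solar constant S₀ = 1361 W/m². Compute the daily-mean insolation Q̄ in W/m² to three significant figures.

Solar declination: sin δ = sin ε · sin λ_s = sin 23.44° × sin 357.9° = -0.01458, so δ = -0.835°.
cos H₀ = −tan(+35.2°) tan(-0.835°) = 0.0103, H₀ = 1.5605 rad.
Bracket: H₀ sin φ sin δ + cos φ cos δ sin H₀ = 1.5605×0.57643×-0.01458 + 0.81714×0.99989×0.99995 = -0.013115 + 0.817009 = 0.803894.
Q̄ = (S₀/π) × [bracket] = (1361/π) × 0.803894 = 348.3 W/m².

Q̄ ≈ 348 W/m²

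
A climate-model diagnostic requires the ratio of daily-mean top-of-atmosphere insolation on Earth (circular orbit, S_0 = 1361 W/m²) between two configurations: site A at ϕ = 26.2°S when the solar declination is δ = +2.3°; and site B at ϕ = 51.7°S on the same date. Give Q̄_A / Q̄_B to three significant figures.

— Configuration A (ϕ=-26.2°):
cos h₀ = −tan(-26.2°) tan(+2.300°) = 0.0198, h₀ = 1.5510 rad.
Bracket: h₀ sin ϕ sin δ + cos ϕ cos δ sin h₀ = 1.5510×-0.44151×0.04013 + 0.89726×0.99919×0.99980 = -0.027480 + 0.896354 = 0.868874.
Q̄ = (S_0/π) × [bracket] = (1361/π) × 0.868874 = 376.41 W/m².
— Configuration B (ϕ=-51.7°):
cos h₀ = −tan(-51.7°) tan(+2.300°) = 0.0509, h₀ = 1.5199 rad.
Bracket: h₀ sin ϕ sin δ + cos ϕ cos δ sin h₀ = 1.5199×-0.78478×0.04013 + 0.61978×0.99919×0.99871 = -0.047867 + 0.618479 = 0.570612.
Q̄ = (S_0/π) × [bracket] = (1361/π) × 0.570612 = 247.20 W/m².
Ratio Q̄_A / Q̄_B = 376.41 / 247.20 = 1.523.

Q̄_A / Q̄_B ≈ 1.52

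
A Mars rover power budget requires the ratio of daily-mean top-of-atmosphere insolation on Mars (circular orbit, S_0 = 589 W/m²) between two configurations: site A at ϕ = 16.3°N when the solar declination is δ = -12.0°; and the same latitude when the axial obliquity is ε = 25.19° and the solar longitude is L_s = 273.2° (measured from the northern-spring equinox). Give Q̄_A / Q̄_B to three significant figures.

Q̄_A / Q̄_B ≈ 1.23

— Configuration A (ϕ=+16.3°):
cos h₀ = −tan(+16.3°) tan(-12.000°) = 0.0622, h₀ = 1.5086 rad.
Bracket: h₀ sin ϕ sin δ + cos ϕ cos δ sin h₀ = 1.5086×0.28067×-0.20791 + 0.95981×0.97815×0.99807 = -0.088033 + 0.937026 = 0.848993.
Q̄ = (S_0/π) × [bracket] = (589/π) × 0.848993 = 159.17 W/m².
— Configuration B (ϕ=+16.3°):
Solar declination: sin δ = sin ε · sin L_s = sin 25.19° × sin 273.2° = -0.42496, so δ = -25.148°.
cos h₀ = −tan(+16.3°) tan(-25.148°) = 0.1373, h₀ = 1.4331 rad.
Bracket: h₀ sin ϕ sin δ + cos ϕ cos δ sin h₀ = 1.4331×0.28067×-0.42496 + 0.95981×0.90521×0.99053 = -0.170931 + 0.860602 = 0.689671.
Q̄ = (S_0/π) × [bracket] = (589/π) × 0.689671 = 129.30 W/m².
Ratio Q̄_A / Q̄_B = 159.17 / 129.30 = 1.231.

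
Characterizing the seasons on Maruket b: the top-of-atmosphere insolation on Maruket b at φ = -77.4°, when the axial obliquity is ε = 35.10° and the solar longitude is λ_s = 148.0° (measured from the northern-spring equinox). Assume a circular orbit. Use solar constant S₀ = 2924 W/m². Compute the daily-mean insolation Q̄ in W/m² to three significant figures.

Solar declination: sin δ = sin ε · sin λ_s = sin 35.10° × sin 148.0° = 0.30471, so δ = +17.740°.
cos H₀ = −tan(-77.4°) tan(+17.740°) = 1.4312 ≥ 1 ⇒ polar night, H₀ = 0 and Q̄ = 0.

Q̄ ≈ 0.00 W/m²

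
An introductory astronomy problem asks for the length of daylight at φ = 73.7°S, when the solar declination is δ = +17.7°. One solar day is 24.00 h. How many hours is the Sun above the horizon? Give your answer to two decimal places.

cos H₀ = −tan φ · tan δ = 1.0914 ≥ 1, so the Sun never rises (polar night) and H₀ = 0.
Daylight = 2H₀/(2π) × 24.00 h = (0.0000/π) × 24.00 = 0.00 h.

0.00 h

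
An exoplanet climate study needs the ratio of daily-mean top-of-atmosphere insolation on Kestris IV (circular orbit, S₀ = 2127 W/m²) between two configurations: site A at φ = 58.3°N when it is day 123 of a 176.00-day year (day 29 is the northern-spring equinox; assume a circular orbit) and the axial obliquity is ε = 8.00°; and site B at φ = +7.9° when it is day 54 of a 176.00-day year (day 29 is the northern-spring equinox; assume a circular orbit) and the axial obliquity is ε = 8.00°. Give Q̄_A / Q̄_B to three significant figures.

— Configuration A (φ=+58.3°):
Solar longitude: λ_s = 360° × (123 − 29)/176.00 = 192.273°.
sin δ = sin 8.00° × sin 192.273° = -0.02958, so δ = -1.695°.
cos H₀ = −tan(+58.3°) tan(-1.695°) = 0.0479, H₀ = 1.5229 rad.
Bracket: H₀ sin φ sin δ + cos φ cos δ sin H₀ = 1.5229×0.85081×-0.02958 + 0.52547×0.99956×0.99885 = -0.038327 + 0.524635 = 0.486308.
Q̄ = (S₀/π) × [bracket] = (2127/π) × 0.486308 = 329.25 W/m².
— Configuration B (φ=+7.9°):
Solar longitude: λ_s = 360° × (54 − 29)/176.00 = 51.136°.
sin δ = sin 8.00° × sin 51.136° = 0.10837, so δ = +6.221°.
cos H₀ = −tan(+7.9°) tan(+6.221°) = -0.0151, H₀ = 1.5859 rad.
Bracket: H₀ sin φ sin δ + cos φ cos δ sin H₀ = 1.5859×0.13744×0.10837 + 0.99051×0.99411×0.99989 = 0.023621 + 0.984568 = 1.008189.
Q̄ = (S₀/π) × [bracket] = (2127/π) × 1.008189 = 682.59 W/m².
Ratio Q̄_A / Q̄_B = 329.25 / 682.59 = 0.4824.

Q̄_A / Q̄_B ≈ 0.482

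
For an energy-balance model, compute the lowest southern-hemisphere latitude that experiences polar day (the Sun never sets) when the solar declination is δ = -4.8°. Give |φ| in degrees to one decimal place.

|φ| = 85.2°

Polar day requires cos H₀ = −tan φ tan δ ≤ −1, i.e. tan φ tan δ ≥ 1.
The boundary is |tan φ| · |tan δ| = 1, so |φ| = 90° − |δ| = 90° − 4.8° = 85.2° in the southern hemisphere.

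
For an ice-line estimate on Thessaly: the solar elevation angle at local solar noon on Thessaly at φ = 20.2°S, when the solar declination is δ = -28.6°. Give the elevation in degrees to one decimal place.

81.6°

At local noon the hour angle is zero, so the zenith angle equals |φ − δ| = |-20.2° − (-28.600°)| = 8.400°.
Elevation = 90° − 8.400° = 81.6°.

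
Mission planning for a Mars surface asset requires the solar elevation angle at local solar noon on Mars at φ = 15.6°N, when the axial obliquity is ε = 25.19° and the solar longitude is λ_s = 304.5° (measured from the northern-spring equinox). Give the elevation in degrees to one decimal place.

Solar declination: sin δ = sin ε · sin λ_s = sin 25.19° × sin 304.5° = -0.35077, so δ = -20.534°.
At local noon the hour angle is zero, so the zenith angle equals |φ − δ| = |+15.6° − (-20.534°)| = 36.134°.
Elevation = 90° − 36.134° = 53.9°.

53.9°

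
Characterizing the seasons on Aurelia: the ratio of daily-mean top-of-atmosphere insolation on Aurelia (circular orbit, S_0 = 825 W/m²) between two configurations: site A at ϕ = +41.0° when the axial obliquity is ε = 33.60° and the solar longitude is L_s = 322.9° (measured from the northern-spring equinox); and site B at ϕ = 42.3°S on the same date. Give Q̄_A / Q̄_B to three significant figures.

— Configuration A (ϕ=+41.0°):
Solar declination: sin δ = sin ε · sin L_s = sin 33.60° × sin 322.9° = -0.33381, so δ = -19.500°.
cos h₀ = −tan(+41.0°) tan(-19.500°) = 0.3078, h₀ = 1.2579 rad.
Bracket: h₀ sin ϕ sin δ + cos ϕ cos δ sin h₀ = 1.2579×0.65606×-0.33381 + 0.75471×0.94264×0.95144 = -0.275479 + 0.676873 = 0.401394.
Q̄ = (S_0/π) × [bracket] = (825/π) × 0.401394 = 105.41 W/m².
— Configuration B (ϕ=-42.3°):
cos h₀ = −tan(-42.3°) tan(-19.500°) = -0.3222, h₀ = 1.8989 rad.
Bracket: h₀ sin ϕ sin δ + cos ϕ cos δ sin h₀ = 1.8989×-0.67301×-0.33381 + 0.73963×0.94264×0.94666 = 0.426602 + 0.660016 = 1.086618.
Q̄ = (S_0/π) × [bracket] = (825/π) × 1.086618 = 285.35 W/m².
Ratio Q̄_A / Q̄_B = 105.41 / 285.35 = 0.3694.

Q̄_A / Q̄_B ≈ 0.369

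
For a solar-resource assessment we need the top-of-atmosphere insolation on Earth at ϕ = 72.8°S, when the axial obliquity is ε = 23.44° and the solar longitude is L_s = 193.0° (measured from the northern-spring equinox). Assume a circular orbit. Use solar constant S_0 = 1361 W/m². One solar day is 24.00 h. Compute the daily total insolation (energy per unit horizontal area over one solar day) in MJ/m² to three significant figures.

Solar declination: sin δ = sin ε · sin L_s = sin 23.44° × sin 193.0° = -0.08948, so δ = -5.134°.
cos h₀ = −tan(-72.8°) tan(-5.134°) = -0.2902, h₀ = 1.8653 rad.
Bracket: h₀ sin ϕ sin δ + cos ϕ cos δ sin h₀ = 1.8653×-0.95528×-0.08948 + 0.29571×0.99599×0.95695 = 0.159443 + 0.281845 = 0.441288.
Q̄ = (S_0/π) × [bracket] = (1361/π) × 0.441288 = 191.17 W/m².
Daily total = Q̄ × 24.00 h × 3600 s/h = 191.17 × 24.00 × 3600 / 10⁶ = 16.52 MJ/m².

16.5 MJ/m²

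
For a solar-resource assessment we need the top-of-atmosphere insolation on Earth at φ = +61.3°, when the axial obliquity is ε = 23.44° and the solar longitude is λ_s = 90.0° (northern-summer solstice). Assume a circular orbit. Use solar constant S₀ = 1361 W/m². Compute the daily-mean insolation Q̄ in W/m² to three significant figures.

Solar declination: sin δ = sin ε · sin λ_s = sin 23.44° × sin 90.0° = 0.39779, so δ = +23.440°.
cos H₀ = −tan(+61.3°) tan(+23.440°) = -0.7919, H₀ = 2.4848 rad.
Bracket: H₀ sin φ sin δ + cos φ cos δ sin H₀ = 2.4848×0.87715×0.39779 + 0.48022×0.91748×0.61061 = 0.867000 + 0.269030 = 1.136030.
Q̄ = (S₀/π) × [bracket] = (1361/π) × 1.136030 = 492.2 W/m².

Q̄ ≈ 492 W/m²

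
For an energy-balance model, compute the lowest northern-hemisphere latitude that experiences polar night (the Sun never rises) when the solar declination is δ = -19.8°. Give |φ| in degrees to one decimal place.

|φ| = 70.2°

Polar night requires cos H₀ = −tan φ tan δ ≥ 1, i.e. tan φ tan δ ≤ −1.
The boundary is |tan φ| · |tan δ| = 1, so |φ| = 90° − |δ| = 90° − 19.8° = 70.2° in the northern hemisphere.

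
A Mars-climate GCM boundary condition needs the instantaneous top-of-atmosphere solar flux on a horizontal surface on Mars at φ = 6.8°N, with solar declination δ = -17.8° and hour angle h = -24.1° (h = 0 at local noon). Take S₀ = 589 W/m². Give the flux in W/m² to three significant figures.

487 W/m²

cos θ_z = sin φ sin δ + cos φ cos δ cos h = -0.036196 + 0.863022 = 0.826826.
Flux = S₀ · cos θ_z = 589 × 0.826826 = 487.0 W/m².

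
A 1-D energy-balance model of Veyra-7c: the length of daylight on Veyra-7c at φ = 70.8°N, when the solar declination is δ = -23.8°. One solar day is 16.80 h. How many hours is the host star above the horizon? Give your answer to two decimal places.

0.00 h

cos H₀ = −tan φ · tan δ = 1.2665 ≥ 1, so the host star never rises (polar night) and H₀ = 0.
Daylight = 2H₀/(2π) × 16.80 h = (0.0000/π) × 16.80 = 0.00 h.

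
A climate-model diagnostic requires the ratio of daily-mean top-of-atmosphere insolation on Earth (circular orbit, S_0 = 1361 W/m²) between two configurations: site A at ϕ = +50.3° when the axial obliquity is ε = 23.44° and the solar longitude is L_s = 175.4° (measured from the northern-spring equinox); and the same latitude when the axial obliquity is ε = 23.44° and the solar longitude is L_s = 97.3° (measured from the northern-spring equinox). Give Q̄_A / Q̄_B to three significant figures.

Q̄_A / Q̄_B ≈ 0.592

— Configuration A (ϕ=+50.3°):
Solar declination: sin δ = sin ε · sin L_s = sin 23.44° × sin 175.4° = 0.03190, so δ = +1.828°.
cos h₀ = −tan(+50.3°) tan(+1.828°) = -0.0384, h₀ = 1.6093 rad.
Bracket: h₀ sin ϕ sin δ + cos ϕ cos δ sin h₀ = 1.6093×0.76940×0.03190 + 0.63877×0.99949×0.99926 = 0.039498 + 0.637972 = 0.677470.
Q̄ = (S_0/π) × [bracket] = (1361/π) × 0.677470 = 293.49 W/m².
— Configuration B (ϕ=+50.3°):
Solar declination: sin δ = sin ε · sin L_s = sin 23.44° × sin 97.3° = 0.39456, so δ = +23.239°.
cos h₀ = −tan(+50.3°) tan(+23.239°) = -0.5172, h₀ = 2.1144 rad.
Bracket: h₀ sin ϕ sin δ + cos ϕ cos δ sin h₀ = 2.1144×0.76940×0.39456 + 0.63877×0.91887×0.85585 = 0.641878 + 0.502338 = 1.144216.
Q̄ = (S_0/π) × [bracket] = (1361/π) × 1.144216 = 495.70 W/m².
Ratio Q̄_A / Q̄_B = 293.49 / 495.70 = 0.5921.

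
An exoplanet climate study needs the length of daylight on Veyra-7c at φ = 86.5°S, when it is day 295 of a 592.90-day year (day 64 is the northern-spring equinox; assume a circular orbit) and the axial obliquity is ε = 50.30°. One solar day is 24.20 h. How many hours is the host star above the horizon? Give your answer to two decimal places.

0.00 h

Solar longitude: λ_s = 360° × (295 − 64)/592.90 = 140.260°.
sin δ = sin 50.30° × sin 140.260° = 0.49188, so δ = +29.464°.
cos H₀ = −tan φ · tan δ = 9.2369 ≥ 1, so the host star never rises (polar night) and H₀ = 0.
Daylight = 2H₀/(2π) × 24.20 h = (0.0000/π) × 24.20 = 0.00 h.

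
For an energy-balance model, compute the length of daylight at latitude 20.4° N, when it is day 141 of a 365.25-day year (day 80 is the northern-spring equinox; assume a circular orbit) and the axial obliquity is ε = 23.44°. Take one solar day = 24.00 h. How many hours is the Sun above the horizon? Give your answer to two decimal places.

13.05 h

Solar longitude: L_s = 360° × (141 − 80)/365.25 = 60.123°.
sin δ = sin 23.44° × sin 60.123° = 0.34492, so δ = +20.177°.
cos h₀ = −tan ϕ · tan δ = −tan(+20.4°) × tan(+20.177°) = -0.1367, so h₀ = 1.7079 rad = 97.85°.
Daylight = 2h₀/(2π) × 24.00 h = (1.7079/π) × 24.00 = 13.05 h.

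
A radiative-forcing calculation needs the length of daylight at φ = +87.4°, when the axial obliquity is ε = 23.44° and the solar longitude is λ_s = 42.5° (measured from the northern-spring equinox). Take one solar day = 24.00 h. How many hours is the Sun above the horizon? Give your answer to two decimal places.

Solar declination: sin δ = sin ε · sin λ_s = sin 23.44° × sin 42.5° = 0.26874, so δ = +15.589°.
Sunrise equation: cos H₀ = −tan φ · tan δ = -6.1442 ≤ −1, so the Sun never sets (polar day) and H₀ = π.
Daylight = 2H₀/(2π) × 24.00 h = (3.1416/π) × 24.00 = 24.00 h.

24.00 h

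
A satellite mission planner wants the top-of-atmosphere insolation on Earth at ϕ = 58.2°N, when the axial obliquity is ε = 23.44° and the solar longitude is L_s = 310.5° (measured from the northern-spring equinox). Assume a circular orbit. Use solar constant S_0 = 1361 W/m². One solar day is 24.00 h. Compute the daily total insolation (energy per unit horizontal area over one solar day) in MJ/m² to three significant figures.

Solar declination: sin δ = sin ε · sin L_s = sin 23.44° × sin 310.5° = -0.30248, so δ = -17.607°.
cos h₀ = −tan(+58.2°) tan(-17.607°) = 0.5118, h₀ = 1.0335 rad.
Bracket: h₀ sin ϕ sin δ + cos ϕ cos δ sin h₀ = 1.0335×0.84989×-0.30248 + 0.52696×0.95316×0.85909 = -0.265687 + 0.431501 = 0.165814.
Q̄ = (S_0/π) × [bracket] = (1361/π) × 0.165814 = 71.834 W/m².
Daily total = Q̄ × 24.00 h × 3600 s/h = 71.834 × 24.00 × 3600 / 10⁶ = 6.206 MJ/m².

6.21 MJ/m²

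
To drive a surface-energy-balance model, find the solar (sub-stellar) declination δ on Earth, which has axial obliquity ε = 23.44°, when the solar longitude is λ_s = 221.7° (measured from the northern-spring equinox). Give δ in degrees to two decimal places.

δ = -15.34°

sin δ = sin ε · sin λ_s = sin 23.44° × sin 221.7° = -0.264621.
δ = arcsin(-0.264621) = -15.34°.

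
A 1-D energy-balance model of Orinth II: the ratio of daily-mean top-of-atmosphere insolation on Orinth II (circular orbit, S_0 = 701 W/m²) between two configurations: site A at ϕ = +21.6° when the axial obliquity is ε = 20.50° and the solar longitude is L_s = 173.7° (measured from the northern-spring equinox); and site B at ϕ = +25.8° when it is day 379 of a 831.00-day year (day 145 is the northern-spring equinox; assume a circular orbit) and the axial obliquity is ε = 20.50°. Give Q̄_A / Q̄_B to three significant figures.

Q̄_A / Q̄_B ≈ 0.870

— Configuration A (ϕ=+21.6°):
Solar declination: sin δ = sin ε · sin L_s = sin 20.50° × sin 173.7° = 0.03843, so δ = +2.202°.
cos h₀ = −tan(+21.6°) tan(+2.202°) = -0.0152, h₀ = 1.5860 rad.
Bracket: h₀ sin ϕ sin δ + cos ϕ cos δ sin h₀ = 1.5860×0.36812×0.03843 + 0.92978×0.99926×0.99988 = 0.022437 + 0.928980 = 0.951417.
Q̄ = (S_0/π) × [bracket] = (701/π) × 0.951417 = 212.29 W/m².
— Configuration B (ϕ=+25.8°):
Solar longitude: L_s = 360° × (379 − 145)/831.00 = 101.372°.
sin δ = sin 20.50° × sin 101.372° = 0.34333, so δ = +20.080°.
cos h₀ = −tan(+25.8°) tan(+20.080°) = -0.1767, h₀ = 1.7484 rad.
Bracket: h₀ sin ϕ sin δ + cos ϕ cos δ sin h₀ = 1.7484×0.43523×0.34333 + 0.90032×0.93921×0.98426 = 0.261259 + 0.832280 = 1.093539.
Q̄ = (S_0/π) × [bracket] = (701/π) × 1.093539 = 244.01 W/m².
Ratio Q̄_A / Q̄_B = 212.29 / 244.01 = 0.8700.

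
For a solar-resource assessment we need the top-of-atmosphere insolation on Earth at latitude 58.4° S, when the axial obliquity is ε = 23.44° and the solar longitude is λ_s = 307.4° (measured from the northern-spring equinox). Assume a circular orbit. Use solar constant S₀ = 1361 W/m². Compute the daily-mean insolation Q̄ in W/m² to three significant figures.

Q̄ ≈ 431 W/m²

Solar declination: sin δ = sin ε · sin λ_s = sin 23.44° × sin 307.4° = -0.31601, so δ = -18.422°.
cos H₀ = −tan(-58.4°) tan(-18.422°) = -0.5414, H₀ = 2.1429 rad.
Bracket: H₀ sin φ sin δ + cos φ cos δ sin H₀ = 2.1429×-0.85173×-0.31601 + 0.52399×0.94876×0.84076 = 0.576773 + 0.417976 = 0.994749.
Q̄ = (S₀/π) × [bracket] = (1361/π) × 0.994749 = 430.9 W/m².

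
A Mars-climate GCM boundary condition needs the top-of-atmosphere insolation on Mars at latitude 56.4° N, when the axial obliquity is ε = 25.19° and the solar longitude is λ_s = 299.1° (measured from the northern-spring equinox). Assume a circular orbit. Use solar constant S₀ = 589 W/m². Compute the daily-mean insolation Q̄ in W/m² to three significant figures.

Solar declination: sin δ = sin ε · sin λ_s = sin 25.19° × sin 299.1° = -0.37190, so δ = -21.833°.
cos H₀ = −tan(+56.4°) tan(-21.833°) = 0.6030, H₀ = 0.9235 rad.
Bracket: H₀ sin φ sin δ + cos φ cos δ sin H₀ = 0.9235×0.83292×-0.37190 + 0.55339×0.92827×0.79774 = -0.286066 + 0.409795 = 0.123729.
Q̄ = (S₀/π) × [bracket] = (589/π) × 0.123729 = 23.20 W/m².

Q̄ ≈ 23.2 W/m²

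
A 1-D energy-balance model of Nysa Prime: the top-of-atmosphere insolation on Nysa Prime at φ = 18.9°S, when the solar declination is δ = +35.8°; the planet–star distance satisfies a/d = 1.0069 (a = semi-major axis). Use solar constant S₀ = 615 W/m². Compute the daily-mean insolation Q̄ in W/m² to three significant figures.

cos H₀ = −tan(-18.9°) tan(+35.800°) = 0.2469, H₀ = 1.3213 rad.
Bracket: H₀ sin φ sin δ + cos φ cos δ sin H₀ = 1.3213×-0.32392×0.58496 + 0.94609×0.81106×0.96903 = -0.250360 + 0.743571 = 0.493211.
Inverse-square distance factor (a/d)² = 1.0069² = 1.013848.
Q̄ = (S₀/π) × 1.013848 × [bracket] = (615/π) × 1.013848 × 0.493211 = 97.89 W/m².

Q̄ ≈ 97.9 W/m²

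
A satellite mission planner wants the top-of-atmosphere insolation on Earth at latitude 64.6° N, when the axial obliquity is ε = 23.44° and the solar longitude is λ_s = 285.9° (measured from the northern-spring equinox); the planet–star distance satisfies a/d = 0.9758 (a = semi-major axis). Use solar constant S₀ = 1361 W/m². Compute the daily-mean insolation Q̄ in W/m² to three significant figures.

Q̄ ≈ 7.10 W/m²

Solar declination: sin δ = sin ε · sin λ_s = sin 23.44° × sin 285.9° = -0.38257, so δ = -22.493°.
cos H₀ = −tan(+64.6°) tan(-22.493°) = 0.8720, H₀ = 0.5115 rad.
Bracket: H₀ sin φ sin δ + cos φ cos δ sin H₀ = 0.5115×0.90334×-0.38257 + 0.42894×0.92393×0.48946 = -0.176770 + 0.193978 = 0.017208.
Inverse-square distance factor (a/d)² = 0.9758² = 0.952186.
Q̄ = (S₀/π) × 0.952186 × [bracket] = (1361/π) × 0.952186 × 0.017208 = 7.098 W/m².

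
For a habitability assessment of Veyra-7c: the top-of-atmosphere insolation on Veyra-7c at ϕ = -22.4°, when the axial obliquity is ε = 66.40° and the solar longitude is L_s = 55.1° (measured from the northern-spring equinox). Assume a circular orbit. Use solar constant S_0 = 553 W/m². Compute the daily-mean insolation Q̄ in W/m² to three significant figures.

Q̄ ≈ 40.2 W/m²

Solar declination: sin δ = sin ε · sin L_s = sin 66.40° × sin 55.1° = 0.75156, so δ = +48.725°.
cos h₀ = −tan(-22.4°) tan(+48.725°) = 0.4696, h₀ = 1.0820 rad.
Bracket: h₀ sin ϕ sin δ + cos ϕ cos δ sin h₀ = 1.0820×-0.38107×0.75156 + 0.92455×0.65967×0.88289 = -0.309882 + 0.538473 = 0.228591.
Q̄ = (S_0/π) × [bracket] = (553/π) × 0.228591 = 40.24 W/m².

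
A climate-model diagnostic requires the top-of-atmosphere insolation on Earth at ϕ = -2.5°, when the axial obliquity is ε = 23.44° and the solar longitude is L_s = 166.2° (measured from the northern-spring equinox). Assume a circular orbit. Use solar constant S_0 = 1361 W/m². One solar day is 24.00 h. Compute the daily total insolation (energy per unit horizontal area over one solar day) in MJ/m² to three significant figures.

Solar declination: sin δ = sin ε · sin L_s = sin 23.44° × sin 166.2° = 0.09489, so δ = +5.445°.
cos h₀ = −tan(-2.5°) tan(+5.445°) = 0.0042, h₀ = 1.5666 rad.
Bracket: h₀ sin ϕ sin δ + cos ϕ cos δ sin h₀ = 1.5666×-0.04362×0.09489 + 0.99905×0.99549×0.99999 = -0.006484 + 0.994534 = 0.988050.
Q̄ = (S_0/π) × [bracket] = (1361/π) × 0.988050 = 428.04 W/m².
Daily total = Q̄ × 24.00 h × 3600 s/h = 428.04 × 24.00 × 3600 / 10⁶ = 36.98 MJ/m².

37.0 MJ/m²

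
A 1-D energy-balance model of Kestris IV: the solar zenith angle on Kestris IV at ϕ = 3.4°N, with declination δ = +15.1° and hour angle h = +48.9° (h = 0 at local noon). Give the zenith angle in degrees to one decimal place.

θ_z = 49.5°

cos θ_z = sin ϕ sin δ + cos ϕ cos δ cos h = 0.015450 + 0.633561 = 0.649011.
θ_z = arccos(0.649011) = 49.5°.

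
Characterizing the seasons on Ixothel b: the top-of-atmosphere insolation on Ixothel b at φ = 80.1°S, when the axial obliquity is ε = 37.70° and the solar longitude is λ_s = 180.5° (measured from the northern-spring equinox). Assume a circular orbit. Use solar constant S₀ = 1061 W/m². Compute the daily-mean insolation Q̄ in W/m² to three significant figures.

Q̄ ≈ 60.9 W/m²

Solar declination: sin δ = sin ε · sin λ_s = sin 37.70° × sin 180.5° = -0.00534, so δ = -0.306°.
cos H₀ = −tan(-80.1°) tan(-0.306°) = -0.0306, H₀ = 1.6014 rad.
Bracket: H₀ sin φ sin δ + cos φ cos δ sin H₀ = 1.6014×-0.98511×-0.00534 + 0.17193×0.99999×0.99953 = 0.008424 + 0.171847 = 0.180271.
Q̄ = (S₀/π) × [bracket] = (1061/π) × 0.180271 = 60.88 W/m².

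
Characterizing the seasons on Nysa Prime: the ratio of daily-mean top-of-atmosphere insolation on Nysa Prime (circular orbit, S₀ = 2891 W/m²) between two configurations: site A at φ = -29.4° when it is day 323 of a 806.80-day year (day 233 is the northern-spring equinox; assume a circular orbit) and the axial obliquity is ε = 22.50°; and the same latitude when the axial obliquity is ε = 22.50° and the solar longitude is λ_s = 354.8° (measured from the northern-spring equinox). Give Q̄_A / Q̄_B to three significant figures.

Q̄_A / Q̄_B ≈ 0.738

— Configuration A (φ=-29.4°):
Solar longitude: λ_s = 360° × (323 − 233)/806.80 = 40.159°.
sin δ = sin 22.50° × sin 40.159° = 0.24679, so δ = +14.288°.
cos H₀ = −tan(-29.4°) tan(+14.288°) = 0.1435, H₀ = 1.4268 rad.
Bracket: H₀ sin φ sin δ + cos φ cos δ sin H₀ = 1.4268×-0.49090×0.24679 + 0.87121×0.96907×0.98965 = -0.172856 + 0.835525 = 0.662669.
Q̄ = (S₀/π) × [bracket] = (2891/π) × 0.662669 = 609.81 W/m².
— Configuration B (φ=-29.4°):
Solar declination: sin δ = sin ε · sin λ_s = sin 22.50° × sin 354.8° = -0.03468, so δ = -1.988°.
cos H₀ = −tan(-29.4°) tan(-1.988°) = -0.0196, H₀ = 1.5904 rad.
Bracket: H₀ sin φ sin δ + cos φ cos δ sin H₀ = 1.5904×-0.49090×-0.03468 + 0.87121×0.99940×0.99981 = 0.027076 + 0.870522 = 0.897598.
Q̄ = (S₀/π) × [bracket] = (2891/π) × 0.897598 = 826.00 W/m².
Ratio Q̄_A / Q̄_B = 609.81 / 826.00 = 0.7383.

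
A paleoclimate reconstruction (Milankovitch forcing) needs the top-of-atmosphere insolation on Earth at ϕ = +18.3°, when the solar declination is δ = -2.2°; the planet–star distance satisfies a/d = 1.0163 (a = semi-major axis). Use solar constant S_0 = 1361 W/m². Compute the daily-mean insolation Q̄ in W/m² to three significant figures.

cos h₀ = −tan(+18.3°) tan(-2.200°) = 0.0127, h₀ = 1.5581 rad.
Bracket: h₀ sin ϕ sin δ + cos ϕ cos δ sin h₀ = 1.5581×0.31399×-0.03839 + 0.94943×0.99926×0.99992 = -0.018781 + 0.948652 = 0.929871.
Inverse-square distance factor (a/d)² = 1.0163² = 1.032866.
Q̄ = (S_0/π) × 1.032866 × [bracket] = (1361/π) × 1.032866 × 0.929871 = 416.1 W/m².

Q̄ ≈ 416 W/m²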